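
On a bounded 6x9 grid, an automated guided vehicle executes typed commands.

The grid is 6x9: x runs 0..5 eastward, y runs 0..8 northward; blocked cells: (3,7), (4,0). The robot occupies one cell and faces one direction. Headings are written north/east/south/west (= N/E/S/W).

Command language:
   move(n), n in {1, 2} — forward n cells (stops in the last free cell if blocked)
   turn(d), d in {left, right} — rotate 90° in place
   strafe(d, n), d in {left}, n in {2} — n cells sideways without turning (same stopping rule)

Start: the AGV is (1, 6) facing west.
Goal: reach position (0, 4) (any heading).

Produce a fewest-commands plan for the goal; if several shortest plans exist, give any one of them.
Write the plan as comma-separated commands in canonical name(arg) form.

strafe(left, 2), move(1)

start: (1, 6) facing west
step 1 (strafe(left, 2)): (1, 4) facing west
step 2 (move(1)): (0, 4) facing west
minimal: 2 command(s), checked below 2.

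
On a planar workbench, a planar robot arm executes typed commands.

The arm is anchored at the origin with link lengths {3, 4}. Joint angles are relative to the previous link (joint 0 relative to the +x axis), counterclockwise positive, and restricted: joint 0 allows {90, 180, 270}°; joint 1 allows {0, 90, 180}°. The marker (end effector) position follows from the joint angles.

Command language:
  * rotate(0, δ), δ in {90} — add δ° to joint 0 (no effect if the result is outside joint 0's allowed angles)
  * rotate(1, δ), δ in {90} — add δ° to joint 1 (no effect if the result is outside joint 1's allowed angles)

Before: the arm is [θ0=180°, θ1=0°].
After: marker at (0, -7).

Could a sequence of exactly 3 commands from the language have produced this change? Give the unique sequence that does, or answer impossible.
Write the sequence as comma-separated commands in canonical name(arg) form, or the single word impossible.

rotate(0, 90), rotate(0, 90), rotate(0, 90)

begin: [θ0=180°, θ1=0°]
step 1 (rotate(0, 90)): [θ0=270°, θ1=0°]
step 2 (rotate(0, 90)): [θ0=270°, θ1=0°]
step 3 (rotate(0, 90)): [θ0=270°, θ1=0°]
no other 3-command option fits: unique.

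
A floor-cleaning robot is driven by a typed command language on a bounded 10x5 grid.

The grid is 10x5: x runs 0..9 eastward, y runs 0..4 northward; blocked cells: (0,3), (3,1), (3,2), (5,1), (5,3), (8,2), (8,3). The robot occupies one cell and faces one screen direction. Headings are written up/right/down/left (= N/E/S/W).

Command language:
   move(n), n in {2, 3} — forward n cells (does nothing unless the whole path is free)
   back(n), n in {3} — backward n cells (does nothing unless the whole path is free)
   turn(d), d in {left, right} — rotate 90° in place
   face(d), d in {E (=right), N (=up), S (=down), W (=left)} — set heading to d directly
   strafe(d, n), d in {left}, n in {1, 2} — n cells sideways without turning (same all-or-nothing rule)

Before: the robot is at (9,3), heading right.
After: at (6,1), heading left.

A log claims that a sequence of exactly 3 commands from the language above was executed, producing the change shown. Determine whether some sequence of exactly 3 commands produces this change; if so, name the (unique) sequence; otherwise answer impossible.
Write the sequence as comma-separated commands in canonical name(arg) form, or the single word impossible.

face(W), strafe(left, 2), move(3)

key: cell and facing (now W) both changed — the 3 commands mix motion and turning
initial: at (9,3), heading right
[1] after face(W): at (9,3), heading left
[2] after strafe(left, 2): at (9,1), heading left
[3] after move(3): at (6,1), heading left
all 1331 alternatives checked — unique.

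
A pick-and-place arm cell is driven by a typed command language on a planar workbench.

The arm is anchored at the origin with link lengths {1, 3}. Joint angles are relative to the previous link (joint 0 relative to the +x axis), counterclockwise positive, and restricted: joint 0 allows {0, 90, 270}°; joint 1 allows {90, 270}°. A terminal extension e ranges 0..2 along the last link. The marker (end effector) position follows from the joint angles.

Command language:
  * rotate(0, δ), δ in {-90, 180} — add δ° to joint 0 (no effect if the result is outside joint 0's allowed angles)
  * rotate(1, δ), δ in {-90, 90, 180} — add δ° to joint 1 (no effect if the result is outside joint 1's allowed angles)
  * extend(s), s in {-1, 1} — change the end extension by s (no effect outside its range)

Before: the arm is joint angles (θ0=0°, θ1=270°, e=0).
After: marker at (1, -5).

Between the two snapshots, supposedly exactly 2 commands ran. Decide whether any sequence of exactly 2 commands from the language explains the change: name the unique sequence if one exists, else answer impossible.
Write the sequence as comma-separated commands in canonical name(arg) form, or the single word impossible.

start: joint angles (θ0=0°, θ1=270°, e=0)
step 1 (extend(1)): joint angles (θ0=0°, θ1=270°, e=1)
step 2 (extend(1)): joint angles (θ0=0°, θ1=270°, e=2)
no rival 2-sequence matches.

extend(1), extend(1)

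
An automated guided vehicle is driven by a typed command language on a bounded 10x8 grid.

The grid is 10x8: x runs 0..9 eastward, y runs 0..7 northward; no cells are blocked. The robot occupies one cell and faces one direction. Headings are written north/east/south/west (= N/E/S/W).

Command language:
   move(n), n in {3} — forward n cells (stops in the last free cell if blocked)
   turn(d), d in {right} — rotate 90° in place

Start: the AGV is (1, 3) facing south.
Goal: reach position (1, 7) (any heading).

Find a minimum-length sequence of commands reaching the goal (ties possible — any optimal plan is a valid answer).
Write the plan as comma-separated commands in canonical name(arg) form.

initial: (1, 3) facing south
1. turn(right) → (1, 3) facing west
2. turn(right) → (1, 3) facing north
3. move(3) → (1, 6) facing north
4. move(3) → (1, 7) facing north
no 3-step plan works, so 4 is optimal.

turn(right), turn(right), move(3), move(3)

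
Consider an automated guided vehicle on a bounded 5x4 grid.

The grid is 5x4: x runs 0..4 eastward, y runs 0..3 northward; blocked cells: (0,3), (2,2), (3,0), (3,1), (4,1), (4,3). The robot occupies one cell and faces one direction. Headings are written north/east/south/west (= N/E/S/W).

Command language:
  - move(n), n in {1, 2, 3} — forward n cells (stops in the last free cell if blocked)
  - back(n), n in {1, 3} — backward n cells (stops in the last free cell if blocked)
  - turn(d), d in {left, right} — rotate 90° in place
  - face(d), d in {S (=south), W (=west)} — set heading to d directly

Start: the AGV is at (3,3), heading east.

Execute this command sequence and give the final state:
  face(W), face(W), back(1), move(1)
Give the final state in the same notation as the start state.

from: at (3,3), heading east
1. face(W) → at (3,3), heading west
2. face(W) → at (3,3), heading west
3. back(1) → at (3,3), heading west
4. move(1) → at (2,3), heading west

at (2,3), heading west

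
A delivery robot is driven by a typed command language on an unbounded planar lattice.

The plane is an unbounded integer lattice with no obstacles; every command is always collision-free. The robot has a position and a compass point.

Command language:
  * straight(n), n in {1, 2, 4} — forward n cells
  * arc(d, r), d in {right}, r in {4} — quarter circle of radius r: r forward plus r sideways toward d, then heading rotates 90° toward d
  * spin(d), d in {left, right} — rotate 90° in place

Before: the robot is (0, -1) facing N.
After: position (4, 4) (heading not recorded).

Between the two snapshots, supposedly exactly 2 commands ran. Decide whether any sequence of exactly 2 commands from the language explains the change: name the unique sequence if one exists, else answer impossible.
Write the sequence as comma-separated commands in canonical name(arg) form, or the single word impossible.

key: order matters: swapping straight(1) and arc(right, 4) lands elsewhere
initial: (0, -1) facing N
1. straight(1) → (0, 0) facing N
2. arc(right, 4) → (4, 4) facing E
no other 2-command option fits: unique.

straight(1), arc(right, 4)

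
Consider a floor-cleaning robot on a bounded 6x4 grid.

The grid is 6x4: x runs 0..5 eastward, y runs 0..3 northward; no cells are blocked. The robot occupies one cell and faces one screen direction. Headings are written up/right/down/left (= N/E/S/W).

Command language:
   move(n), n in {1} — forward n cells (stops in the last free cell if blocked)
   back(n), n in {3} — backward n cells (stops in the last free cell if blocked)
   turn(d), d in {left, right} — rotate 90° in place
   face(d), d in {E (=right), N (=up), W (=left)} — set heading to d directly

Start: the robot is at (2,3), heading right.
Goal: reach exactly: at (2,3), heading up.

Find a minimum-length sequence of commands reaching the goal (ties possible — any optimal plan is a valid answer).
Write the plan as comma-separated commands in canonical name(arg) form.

from: at (2,3), heading right
step 1 (face(N)): at (2,3), heading up
minimal: 1 command(s), checked below 1.

face(N)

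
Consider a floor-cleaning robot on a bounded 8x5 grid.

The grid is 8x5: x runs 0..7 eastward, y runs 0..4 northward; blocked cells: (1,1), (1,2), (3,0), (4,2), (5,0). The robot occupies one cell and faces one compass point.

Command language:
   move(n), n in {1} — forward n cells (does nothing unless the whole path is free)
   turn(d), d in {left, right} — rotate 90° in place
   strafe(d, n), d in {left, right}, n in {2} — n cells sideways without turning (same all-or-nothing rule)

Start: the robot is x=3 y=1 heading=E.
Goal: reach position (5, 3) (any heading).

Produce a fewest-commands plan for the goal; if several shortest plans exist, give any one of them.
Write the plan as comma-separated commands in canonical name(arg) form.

move(1), move(1), strafe(left, 2)

from: x=3 y=1 heading=E
step 1 (move(1)): x=4 y=1 heading=E
step 2 (move(1)): x=5 y=1 heading=E
step 3 (strafe(left, 2)): x=5 y=3 heading=E
no 2-step plan works, so 3 is optimal.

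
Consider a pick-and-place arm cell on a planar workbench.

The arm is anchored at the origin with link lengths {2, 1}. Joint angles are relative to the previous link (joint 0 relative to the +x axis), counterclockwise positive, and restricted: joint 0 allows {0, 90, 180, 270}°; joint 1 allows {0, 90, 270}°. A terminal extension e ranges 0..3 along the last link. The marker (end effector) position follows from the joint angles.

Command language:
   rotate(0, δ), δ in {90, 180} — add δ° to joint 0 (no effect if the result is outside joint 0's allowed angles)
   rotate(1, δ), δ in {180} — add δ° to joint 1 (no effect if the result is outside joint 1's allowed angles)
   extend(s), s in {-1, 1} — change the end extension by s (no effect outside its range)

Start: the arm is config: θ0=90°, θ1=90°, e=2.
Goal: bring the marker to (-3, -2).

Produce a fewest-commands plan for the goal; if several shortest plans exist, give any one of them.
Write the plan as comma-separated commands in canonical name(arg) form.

rotate(1, 180), rotate(0, 180)

t0: config: θ0=90°, θ1=90°, e=2
[1] after rotate(1, 180): config: θ0=90°, θ1=270°, e=2
[2] after rotate(0, 180): config: θ0=270°, θ1=270°, e=2
nothing shorter than 2 reaches the goal.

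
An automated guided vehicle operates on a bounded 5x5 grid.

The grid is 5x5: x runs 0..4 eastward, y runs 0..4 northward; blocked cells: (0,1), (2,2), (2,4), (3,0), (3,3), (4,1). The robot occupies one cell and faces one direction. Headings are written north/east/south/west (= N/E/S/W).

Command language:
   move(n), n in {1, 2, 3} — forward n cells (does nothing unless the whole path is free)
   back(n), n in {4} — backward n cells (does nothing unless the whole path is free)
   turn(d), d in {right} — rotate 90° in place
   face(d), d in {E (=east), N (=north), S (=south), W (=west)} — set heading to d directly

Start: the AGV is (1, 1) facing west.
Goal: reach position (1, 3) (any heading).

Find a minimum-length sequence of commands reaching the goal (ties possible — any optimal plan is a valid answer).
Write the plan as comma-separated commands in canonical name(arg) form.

from: (1, 1) facing west
step 1 (face(N)): (1, 1) facing north
step 2 (move(2)): (1, 3) facing north
shorter routes all fall short; 2 is best.

face(N), move(2)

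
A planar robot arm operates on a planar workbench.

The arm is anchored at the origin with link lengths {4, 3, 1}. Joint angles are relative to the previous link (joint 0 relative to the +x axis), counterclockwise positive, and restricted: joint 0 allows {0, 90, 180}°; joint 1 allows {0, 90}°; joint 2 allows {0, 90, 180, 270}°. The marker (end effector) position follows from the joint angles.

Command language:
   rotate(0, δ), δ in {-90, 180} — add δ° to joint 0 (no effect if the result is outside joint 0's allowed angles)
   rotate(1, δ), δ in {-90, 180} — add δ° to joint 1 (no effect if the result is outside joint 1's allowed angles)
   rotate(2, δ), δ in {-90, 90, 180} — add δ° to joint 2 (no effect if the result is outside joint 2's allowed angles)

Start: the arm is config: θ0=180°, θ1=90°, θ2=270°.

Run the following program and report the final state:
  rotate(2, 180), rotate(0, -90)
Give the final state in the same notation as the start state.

t0: config: θ0=180°, θ1=90°, θ2=270°
t=1 rotate(2, 180) ⇒ config: θ0=180°, θ1=90°, θ2=90°
t=2 rotate(0, -90) ⇒ config: θ0=90°, θ1=90°, θ2=90°

config: θ0=90°, θ1=90°, θ2=90°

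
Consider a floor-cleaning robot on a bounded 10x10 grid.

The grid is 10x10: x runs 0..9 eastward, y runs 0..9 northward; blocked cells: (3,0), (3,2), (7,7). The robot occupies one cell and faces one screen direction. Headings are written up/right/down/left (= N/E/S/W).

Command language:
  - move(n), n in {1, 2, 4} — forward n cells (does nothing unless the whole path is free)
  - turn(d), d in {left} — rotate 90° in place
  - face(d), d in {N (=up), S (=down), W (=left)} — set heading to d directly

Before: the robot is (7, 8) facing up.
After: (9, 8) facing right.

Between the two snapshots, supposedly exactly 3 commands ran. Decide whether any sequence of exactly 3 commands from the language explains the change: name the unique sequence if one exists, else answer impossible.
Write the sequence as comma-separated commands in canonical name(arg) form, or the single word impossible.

key: running move(2) before face(S) would end elsewhere — order is forced
initial: (7, 8) facing up
t=1 face(S) ⇒ (7, 8) facing down
t=2 turn(left) ⇒ (7, 8) facing right
t=3 move(2) ⇒ (9, 8) facing right
no other 3-command option fits: unique.

face(S), turn(left), move(2)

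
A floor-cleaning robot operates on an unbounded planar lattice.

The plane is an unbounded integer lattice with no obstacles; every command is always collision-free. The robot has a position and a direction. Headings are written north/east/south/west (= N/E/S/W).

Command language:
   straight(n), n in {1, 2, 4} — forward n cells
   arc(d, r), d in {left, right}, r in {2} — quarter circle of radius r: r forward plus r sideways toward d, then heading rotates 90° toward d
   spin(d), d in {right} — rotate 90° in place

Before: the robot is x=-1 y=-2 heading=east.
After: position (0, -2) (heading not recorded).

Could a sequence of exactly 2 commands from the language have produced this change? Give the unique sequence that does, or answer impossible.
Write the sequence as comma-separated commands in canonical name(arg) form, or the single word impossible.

straight(1), spin(right)

key: order matters: swapping straight(1) and spin(right) lands elsewhere
t0: x=-1 y=-2 heading=east
t=1 straight(1) ⇒ x=0 y=-2 heading=east
t=2 spin(right) ⇒ x=0 y=-2 heading=south
uniquely the one of 36 2-step routes that fits.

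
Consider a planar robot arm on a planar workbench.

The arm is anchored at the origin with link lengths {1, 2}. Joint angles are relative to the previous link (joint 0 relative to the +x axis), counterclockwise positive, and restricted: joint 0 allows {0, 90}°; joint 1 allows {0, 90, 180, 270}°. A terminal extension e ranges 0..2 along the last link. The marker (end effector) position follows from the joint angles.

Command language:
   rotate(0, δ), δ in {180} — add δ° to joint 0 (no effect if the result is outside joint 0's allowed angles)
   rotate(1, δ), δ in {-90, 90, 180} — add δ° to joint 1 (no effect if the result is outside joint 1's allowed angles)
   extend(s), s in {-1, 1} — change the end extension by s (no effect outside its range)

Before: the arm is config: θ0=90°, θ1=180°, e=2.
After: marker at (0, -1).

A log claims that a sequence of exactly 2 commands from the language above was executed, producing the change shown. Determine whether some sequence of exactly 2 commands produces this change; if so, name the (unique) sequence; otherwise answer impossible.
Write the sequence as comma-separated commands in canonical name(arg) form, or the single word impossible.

from: config: θ0=90°, θ1=180°, e=2
step 1 (extend(-1)): config: θ0=90°, θ1=180°, e=1
step 2 (extend(-1)): config: θ0=90°, θ1=180°, e=0
no rival 2-sequence matches.

extend(-1), extend(-1)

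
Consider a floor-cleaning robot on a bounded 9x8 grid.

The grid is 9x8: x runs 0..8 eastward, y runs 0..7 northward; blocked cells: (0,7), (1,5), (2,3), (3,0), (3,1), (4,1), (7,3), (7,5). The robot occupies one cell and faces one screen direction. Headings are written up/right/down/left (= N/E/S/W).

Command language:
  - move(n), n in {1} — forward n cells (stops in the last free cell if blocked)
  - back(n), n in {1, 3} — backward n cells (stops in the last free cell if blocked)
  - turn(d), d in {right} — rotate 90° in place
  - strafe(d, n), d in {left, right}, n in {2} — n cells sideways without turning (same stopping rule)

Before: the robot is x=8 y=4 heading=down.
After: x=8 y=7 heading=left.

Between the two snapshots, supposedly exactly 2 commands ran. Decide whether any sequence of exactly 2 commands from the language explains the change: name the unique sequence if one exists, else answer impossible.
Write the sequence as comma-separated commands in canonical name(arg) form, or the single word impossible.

key: running turn(right) before back(3) would end elsewhere — order is forced
from: x=8 y=4 heading=down
t=1 back(3) ⇒ x=8 y=7 heading=down
t=2 turn(right) ⇒ x=8 y=7 heading=left
no other 2-command option fits: unique.

back(3), turn(right)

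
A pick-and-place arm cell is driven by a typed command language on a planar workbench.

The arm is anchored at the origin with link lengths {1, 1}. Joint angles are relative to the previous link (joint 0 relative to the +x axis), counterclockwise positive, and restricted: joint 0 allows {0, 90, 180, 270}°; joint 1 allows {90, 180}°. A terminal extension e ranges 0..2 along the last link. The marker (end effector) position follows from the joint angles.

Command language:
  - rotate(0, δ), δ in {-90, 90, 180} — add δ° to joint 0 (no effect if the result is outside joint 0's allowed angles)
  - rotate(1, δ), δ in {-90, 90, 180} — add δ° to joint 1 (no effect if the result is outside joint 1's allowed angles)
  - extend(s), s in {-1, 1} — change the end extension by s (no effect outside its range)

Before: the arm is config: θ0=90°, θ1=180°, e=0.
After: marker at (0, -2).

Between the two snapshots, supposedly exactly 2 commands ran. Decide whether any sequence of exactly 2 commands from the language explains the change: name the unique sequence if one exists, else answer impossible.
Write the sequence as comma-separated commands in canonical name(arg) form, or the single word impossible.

extend(1), extend(1)

from: config: θ0=90°, θ1=180°, e=0
t=1 extend(1) ⇒ config: θ0=90°, θ1=180°, e=1
t=2 extend(1) ⇒ config: θ0=90°, θ1=180°, e=2
uniquely the one of 64 2-step routes that fits.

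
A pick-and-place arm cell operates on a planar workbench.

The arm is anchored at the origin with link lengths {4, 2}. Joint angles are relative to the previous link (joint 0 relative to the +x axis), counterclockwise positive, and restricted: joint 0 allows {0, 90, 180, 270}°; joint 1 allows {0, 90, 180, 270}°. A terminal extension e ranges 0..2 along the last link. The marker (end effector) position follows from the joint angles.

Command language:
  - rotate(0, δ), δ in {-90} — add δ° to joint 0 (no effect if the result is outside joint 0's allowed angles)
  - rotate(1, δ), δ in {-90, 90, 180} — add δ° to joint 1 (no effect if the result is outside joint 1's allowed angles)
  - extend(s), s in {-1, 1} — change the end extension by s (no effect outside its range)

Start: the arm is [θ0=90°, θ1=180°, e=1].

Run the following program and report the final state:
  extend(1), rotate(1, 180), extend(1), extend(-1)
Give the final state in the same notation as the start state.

[θ0=90°, θ1=0°, e=1]

t0: [θ0=90°, θ1=180°, e=1]
t=1 extend(1) ⇒ [θ0=90°, θ1=180°, e=2]
t=2 rotate(1, 180) ⇒ [θ0=90°, θ1=0°, e=2]
t=3 extend(1) ⇒ [θ0=90°, θ1=0°, e=2]
t=4 extend(-1) ⇒ [θ0=90°, θ1=0°, e=1]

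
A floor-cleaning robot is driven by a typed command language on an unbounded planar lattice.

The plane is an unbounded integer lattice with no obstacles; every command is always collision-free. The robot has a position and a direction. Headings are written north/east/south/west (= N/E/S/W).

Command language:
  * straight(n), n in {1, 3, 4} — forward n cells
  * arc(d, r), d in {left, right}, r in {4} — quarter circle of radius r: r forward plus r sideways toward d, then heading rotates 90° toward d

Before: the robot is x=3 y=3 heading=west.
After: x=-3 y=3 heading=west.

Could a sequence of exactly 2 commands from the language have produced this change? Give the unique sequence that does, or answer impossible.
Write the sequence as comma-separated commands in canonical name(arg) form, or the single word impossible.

straight(3), straight(3)

key: heading stays W — no command in the sequence turns
begin: x=3 y=3 heading=west
t=1 straight(3) ⇒ x=0 y=3 heading=west
t=2 straight(3) ⇒ x=-3 y=3 heading=west
uniquely the one of 25 2-step routes that fits.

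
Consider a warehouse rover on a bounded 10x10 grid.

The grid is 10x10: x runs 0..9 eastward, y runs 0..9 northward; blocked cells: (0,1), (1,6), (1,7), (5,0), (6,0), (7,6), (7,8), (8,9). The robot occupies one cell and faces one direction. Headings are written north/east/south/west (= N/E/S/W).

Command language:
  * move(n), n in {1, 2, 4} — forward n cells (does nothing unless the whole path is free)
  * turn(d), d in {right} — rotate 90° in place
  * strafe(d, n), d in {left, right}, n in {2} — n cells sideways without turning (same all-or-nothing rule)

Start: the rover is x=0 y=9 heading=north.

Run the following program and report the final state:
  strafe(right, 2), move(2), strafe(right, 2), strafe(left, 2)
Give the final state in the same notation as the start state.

x=2 y=9 heading=north

initial: x=0 y=9 heading=north
step 1 (strafe(right, 2)): x=2 y=9 heading=north
step 2 (move(2)): x=2 y=9 heading=north
step 3 (strafe(right, 2)): x=4 y=9 heading=north
step 4 (strafe(left, 2)): x=2 y=9 heading=north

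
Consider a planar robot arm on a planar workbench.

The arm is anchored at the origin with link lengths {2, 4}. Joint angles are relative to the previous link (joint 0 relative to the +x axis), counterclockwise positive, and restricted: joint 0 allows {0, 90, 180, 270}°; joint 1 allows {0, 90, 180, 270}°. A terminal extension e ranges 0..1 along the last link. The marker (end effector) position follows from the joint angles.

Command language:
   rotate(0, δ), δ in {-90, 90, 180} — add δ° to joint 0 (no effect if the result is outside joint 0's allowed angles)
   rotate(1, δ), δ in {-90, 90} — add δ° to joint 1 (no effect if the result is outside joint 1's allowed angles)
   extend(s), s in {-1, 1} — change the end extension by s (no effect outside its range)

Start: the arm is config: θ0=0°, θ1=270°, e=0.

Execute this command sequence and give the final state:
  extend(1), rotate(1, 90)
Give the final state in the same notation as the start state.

config: θ0=0°, θ1=0°, e=1

initial: config: θ0=0°, θ1=270°, e=0
1. extend(1) → config: θ0=0°, θ1=270°, e=1
2. rotate(1, 90) → config: θ0=0°, θ1=0°, e=1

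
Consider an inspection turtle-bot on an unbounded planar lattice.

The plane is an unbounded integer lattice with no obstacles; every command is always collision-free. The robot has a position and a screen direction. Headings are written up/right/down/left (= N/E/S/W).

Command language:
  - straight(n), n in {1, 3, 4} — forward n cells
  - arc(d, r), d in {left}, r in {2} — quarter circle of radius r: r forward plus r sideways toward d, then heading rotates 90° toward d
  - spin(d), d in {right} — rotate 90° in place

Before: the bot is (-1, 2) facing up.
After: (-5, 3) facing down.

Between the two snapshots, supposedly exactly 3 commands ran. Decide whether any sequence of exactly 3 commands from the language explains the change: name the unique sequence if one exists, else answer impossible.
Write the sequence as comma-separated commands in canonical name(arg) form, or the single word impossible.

straight(1), arc(left, 2), arc(left, 2)

key: order matters: swapping straight(1) and arc(left, 2) lands elsewhere
initial: (-1, 2) facing up
[1] after straight(1): (-1, 3) facing up
[2] after arc(left, 2): (-3, 5) facing left
[3] after arc(left, 2): (-5, 3) facing down
no other 3-command option fits: unique.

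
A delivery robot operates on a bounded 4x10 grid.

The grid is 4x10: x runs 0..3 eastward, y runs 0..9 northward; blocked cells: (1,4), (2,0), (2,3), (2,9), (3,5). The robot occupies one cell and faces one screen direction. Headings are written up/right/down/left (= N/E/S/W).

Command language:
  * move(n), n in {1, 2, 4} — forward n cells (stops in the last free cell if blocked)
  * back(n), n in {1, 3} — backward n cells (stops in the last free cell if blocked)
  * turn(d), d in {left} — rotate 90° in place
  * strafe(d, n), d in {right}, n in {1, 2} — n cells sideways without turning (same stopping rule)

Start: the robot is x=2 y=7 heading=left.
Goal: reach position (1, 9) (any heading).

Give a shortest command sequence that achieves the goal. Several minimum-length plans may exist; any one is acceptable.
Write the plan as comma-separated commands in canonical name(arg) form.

start: x=2 y=7 heading=left
step 1 (move(1)): x=1 y=7 heading=left
step 2 (strafe(right, 2)): x=1 y=9 heading=left
shorter routes all fall short; 2 is best.

move(1), strafe(right, 2)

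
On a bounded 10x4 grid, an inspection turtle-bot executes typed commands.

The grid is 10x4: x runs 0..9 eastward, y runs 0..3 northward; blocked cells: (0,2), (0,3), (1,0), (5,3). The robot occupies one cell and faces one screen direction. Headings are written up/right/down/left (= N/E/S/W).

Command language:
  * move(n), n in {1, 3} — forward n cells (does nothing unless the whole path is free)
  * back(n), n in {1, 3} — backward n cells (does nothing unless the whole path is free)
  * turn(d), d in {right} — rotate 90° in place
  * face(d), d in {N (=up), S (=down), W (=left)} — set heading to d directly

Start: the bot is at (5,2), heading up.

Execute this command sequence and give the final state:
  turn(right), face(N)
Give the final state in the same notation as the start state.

at (5,2), heading up

from: at (5,2), heading up
t=1 turn(right) ⇒ at (5,2), heading right
t=2 face(N) ⇒ at (5,2), heading up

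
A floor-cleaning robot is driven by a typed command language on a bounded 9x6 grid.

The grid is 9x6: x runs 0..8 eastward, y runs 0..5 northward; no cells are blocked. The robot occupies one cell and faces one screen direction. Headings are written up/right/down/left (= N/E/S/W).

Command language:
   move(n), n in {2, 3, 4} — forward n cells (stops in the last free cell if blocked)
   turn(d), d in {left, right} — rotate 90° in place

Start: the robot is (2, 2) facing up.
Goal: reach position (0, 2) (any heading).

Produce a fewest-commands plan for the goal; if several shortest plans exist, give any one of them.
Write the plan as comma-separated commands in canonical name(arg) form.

start: (2, 2) facing up
1. turn(left) → (2, 2) facing left
2. move(4) → (0, 2) facing left
shorter routes all fall short; 2 is best.

turn(left), move(4)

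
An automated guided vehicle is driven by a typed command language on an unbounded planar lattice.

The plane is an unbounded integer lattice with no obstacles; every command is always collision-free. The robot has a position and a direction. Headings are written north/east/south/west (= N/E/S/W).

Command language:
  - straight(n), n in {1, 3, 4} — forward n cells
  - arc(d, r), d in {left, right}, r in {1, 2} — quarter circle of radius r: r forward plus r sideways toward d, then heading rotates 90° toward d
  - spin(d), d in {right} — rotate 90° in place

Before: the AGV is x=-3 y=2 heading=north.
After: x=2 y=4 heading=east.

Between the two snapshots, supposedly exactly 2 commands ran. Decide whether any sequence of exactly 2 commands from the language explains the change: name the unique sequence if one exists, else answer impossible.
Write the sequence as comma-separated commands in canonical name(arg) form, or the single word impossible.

arc(right, 2), straight(3)

key: cell and facing (now E) both changed — the 2 commands mix motion and turning
begin: x=-3 y=2 heading=north
t=1 arc(right, 2) ⇒ x=-1 y=4 heading=east
t=2 straight(3) ⇒ x=2 y=4 heading=east
no other 2-command option fits: unique.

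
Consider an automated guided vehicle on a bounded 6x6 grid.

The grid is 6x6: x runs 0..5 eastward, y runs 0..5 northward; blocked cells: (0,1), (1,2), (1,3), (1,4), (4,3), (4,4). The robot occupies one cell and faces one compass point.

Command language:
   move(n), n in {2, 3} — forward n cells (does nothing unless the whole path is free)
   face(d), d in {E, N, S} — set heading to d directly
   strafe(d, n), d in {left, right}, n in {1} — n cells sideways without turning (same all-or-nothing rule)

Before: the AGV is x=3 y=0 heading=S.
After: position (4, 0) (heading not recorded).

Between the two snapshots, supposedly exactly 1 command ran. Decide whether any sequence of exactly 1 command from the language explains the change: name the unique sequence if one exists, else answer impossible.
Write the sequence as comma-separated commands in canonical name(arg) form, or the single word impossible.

from: x=3 y=0 heading=S
[1] after strafe(left, 1): x=4 y=0 heading=S
all 7 alternatives checked — unique.

strafe(left, 1)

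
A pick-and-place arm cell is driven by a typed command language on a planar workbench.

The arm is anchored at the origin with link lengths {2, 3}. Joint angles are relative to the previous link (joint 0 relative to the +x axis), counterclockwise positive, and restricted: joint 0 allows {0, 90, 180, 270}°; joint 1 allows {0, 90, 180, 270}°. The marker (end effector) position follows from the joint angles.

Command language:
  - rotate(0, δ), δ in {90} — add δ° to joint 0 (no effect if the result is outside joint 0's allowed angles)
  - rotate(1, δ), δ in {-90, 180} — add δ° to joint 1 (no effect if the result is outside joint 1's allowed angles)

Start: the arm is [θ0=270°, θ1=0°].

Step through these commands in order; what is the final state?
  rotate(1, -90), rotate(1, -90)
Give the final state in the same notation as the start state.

begin: [θ0=270°, θ1=0°]
[1] after rotate(1, -90): [θ0=270°, θ1=270°]
[2] after rotate(1, -90): [θ0=270°, θ1=180°]

[θ0=270°, θ1=180°]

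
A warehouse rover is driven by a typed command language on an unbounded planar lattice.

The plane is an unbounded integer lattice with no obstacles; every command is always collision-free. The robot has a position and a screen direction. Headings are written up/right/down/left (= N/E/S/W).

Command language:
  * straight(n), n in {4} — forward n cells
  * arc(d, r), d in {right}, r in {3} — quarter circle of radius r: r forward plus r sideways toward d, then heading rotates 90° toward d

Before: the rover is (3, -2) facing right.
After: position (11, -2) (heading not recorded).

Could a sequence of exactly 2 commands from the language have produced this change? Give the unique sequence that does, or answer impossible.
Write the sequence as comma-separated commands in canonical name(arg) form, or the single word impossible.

straight(4), straight(4)

initial: (3, -2) facing right
1. straight(4) → (7, -2) facing right
2. straight(4) → (11, -2) facing right
uniquely the one of 4 2-step routes that fits.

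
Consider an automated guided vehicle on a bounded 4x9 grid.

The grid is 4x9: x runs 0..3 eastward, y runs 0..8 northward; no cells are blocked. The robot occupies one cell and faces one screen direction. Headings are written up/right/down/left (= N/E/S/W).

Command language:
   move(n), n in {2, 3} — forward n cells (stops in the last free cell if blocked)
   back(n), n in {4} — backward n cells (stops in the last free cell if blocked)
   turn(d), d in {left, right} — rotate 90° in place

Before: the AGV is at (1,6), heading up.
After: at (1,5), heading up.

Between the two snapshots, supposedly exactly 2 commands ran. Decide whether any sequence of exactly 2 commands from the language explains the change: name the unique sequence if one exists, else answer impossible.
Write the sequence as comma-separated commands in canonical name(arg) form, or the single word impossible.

key: running move(3) before back(4) would end elsewhere — order is forced
t0: at (1,6), heading up
[1] after back(4): at (1,2), heading up
[2] after move(3): at (1,5), heading up
no other 2-command option fits: unique.

back(4), move(3)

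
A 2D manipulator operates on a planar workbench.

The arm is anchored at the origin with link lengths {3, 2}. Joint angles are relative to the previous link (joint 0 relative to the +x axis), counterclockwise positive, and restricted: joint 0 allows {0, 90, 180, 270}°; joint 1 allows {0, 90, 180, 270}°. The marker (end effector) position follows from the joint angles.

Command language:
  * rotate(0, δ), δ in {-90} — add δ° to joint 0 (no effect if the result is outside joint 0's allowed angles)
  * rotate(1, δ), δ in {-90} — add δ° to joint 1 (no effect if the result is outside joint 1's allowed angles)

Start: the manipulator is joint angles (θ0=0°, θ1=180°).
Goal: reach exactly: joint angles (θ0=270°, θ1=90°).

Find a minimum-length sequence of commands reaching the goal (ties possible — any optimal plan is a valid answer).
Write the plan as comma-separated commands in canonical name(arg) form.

rotate(1, -90), rotate(0, -90)

from: joint angles (θ0=0°, θ1=180°)
1. rotate(1, -90) → joint angles (θ0=0°, θ1=90°)
2. rotate(0, -90) → joint angles (θ0=270°, θ1=90°)
nothing shorter than 2 reaches the goal.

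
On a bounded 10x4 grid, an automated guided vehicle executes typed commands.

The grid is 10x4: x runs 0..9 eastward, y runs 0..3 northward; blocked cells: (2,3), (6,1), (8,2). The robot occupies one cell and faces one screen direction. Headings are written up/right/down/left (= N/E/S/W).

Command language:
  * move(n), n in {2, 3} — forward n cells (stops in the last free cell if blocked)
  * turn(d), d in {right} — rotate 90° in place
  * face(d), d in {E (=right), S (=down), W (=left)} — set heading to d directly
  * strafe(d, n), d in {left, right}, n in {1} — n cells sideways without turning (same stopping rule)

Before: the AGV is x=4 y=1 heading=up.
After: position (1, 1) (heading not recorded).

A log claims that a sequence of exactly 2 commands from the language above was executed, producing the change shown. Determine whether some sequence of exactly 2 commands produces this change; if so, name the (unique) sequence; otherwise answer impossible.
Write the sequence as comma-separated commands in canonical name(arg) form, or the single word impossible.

key: running move(3) before face(W) would end elsewhere — order is forced
start: x=4 y=1 heading=up
1. face(W) → x=4 y=1 heading=left
2. move(3) → x=1 y=1 heading=left
all 64 alternatives checked — unique.

face(W), move(3)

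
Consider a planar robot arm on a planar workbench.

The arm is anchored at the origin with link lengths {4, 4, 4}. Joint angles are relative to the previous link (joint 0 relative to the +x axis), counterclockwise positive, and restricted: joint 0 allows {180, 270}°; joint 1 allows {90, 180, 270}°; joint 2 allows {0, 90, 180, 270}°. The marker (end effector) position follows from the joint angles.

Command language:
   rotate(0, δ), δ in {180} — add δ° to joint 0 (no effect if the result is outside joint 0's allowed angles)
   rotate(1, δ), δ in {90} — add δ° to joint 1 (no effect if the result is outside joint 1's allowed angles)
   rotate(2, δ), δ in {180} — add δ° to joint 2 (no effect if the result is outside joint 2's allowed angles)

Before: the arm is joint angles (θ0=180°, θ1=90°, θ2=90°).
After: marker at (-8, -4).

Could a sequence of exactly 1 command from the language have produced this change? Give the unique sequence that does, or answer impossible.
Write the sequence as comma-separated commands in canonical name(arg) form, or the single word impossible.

begin: joint angles (θ0=180°, θ1=90°, θ2=90°)
t=1 rotate(2, 180) ⇒ joint angles (θ0=180°, θ1=90°, θ2=270°)
no rival 1-sequence matches.

rotate(2, 180)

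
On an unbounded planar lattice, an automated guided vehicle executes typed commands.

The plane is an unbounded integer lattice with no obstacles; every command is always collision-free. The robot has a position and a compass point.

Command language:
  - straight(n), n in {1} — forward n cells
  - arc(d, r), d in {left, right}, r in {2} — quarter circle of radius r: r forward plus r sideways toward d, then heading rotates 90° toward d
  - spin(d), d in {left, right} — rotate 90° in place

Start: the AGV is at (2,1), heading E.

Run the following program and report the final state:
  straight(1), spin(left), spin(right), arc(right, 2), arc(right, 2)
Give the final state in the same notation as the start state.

at (3,-3), heading W

initial: at (2,1), heading E
t=1 straight(1) ⇒ at (3,1), heading E
t=2 spin(left) ⇒ at (3,1), heading N
t=3 spin(right) ⇒ at (3,1), heading E
t=4 arc(right, 2) ⇒ at (5,-1), heading S
t=5 arc(right, 2) ⇒ at (3,-3), heading W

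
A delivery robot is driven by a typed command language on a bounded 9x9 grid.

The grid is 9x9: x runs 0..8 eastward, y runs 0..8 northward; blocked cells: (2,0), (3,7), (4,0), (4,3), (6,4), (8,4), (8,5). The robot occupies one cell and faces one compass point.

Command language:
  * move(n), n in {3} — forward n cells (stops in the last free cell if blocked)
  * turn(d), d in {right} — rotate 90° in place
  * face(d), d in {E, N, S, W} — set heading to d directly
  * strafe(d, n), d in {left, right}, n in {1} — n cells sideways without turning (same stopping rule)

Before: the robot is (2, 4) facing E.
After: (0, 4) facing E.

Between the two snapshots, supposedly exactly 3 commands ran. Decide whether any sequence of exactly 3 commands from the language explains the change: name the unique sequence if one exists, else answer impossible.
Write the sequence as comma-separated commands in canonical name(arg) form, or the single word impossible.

key: order matters: swapping face(W) and face(E) lands elsewhere
from: (2, 4) facing E
t=1 face(W) ⇒ (2, 4) facing W
t=2 move(3) ⇒ (0, 4) facing W
t=3 face(E) ⇒ (0, 4) facing E
all 512 alternatives checked — unique.

face(W), move(3), face(E)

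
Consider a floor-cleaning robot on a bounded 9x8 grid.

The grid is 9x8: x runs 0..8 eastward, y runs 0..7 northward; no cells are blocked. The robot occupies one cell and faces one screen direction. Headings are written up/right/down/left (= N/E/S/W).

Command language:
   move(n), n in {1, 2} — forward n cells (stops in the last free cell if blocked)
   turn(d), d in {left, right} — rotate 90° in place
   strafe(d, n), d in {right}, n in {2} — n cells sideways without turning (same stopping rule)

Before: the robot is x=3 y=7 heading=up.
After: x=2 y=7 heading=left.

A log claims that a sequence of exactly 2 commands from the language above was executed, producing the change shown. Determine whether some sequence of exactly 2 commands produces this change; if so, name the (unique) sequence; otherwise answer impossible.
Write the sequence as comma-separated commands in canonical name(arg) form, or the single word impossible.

key: order matters: swapping turn(left) and move(1) lands elsewhere
start: x=3 y=7 heading=up
1. turn(left) → x=3 y=7 heading=left
2. move(1) → x=2 y=7 heading=left
no other 2-command option fits: unique.

turn(left), move(1)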